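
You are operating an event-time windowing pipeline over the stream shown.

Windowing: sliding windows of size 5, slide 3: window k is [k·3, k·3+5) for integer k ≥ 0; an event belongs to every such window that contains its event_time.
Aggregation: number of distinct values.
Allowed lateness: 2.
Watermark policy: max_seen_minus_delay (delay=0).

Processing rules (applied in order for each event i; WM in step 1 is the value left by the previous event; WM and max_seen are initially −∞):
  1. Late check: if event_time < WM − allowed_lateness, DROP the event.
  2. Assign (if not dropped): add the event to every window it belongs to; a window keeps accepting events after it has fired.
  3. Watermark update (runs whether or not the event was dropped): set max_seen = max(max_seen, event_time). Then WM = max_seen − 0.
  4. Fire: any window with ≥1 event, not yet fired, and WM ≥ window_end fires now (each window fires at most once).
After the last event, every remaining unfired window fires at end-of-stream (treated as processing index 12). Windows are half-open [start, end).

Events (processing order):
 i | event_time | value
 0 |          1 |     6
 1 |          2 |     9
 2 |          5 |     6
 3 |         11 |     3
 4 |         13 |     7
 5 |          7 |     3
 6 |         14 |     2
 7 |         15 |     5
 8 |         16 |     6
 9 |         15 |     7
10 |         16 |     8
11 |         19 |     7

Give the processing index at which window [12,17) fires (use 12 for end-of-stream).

i=0 t=1 v=6: → [0,5); WM=1
i=1 t=2 v=9: → [0,5); WM=2
i=2 t=5 v=6: → [3,8); WM=5; [0,5) fires=2
i=3 t=11 v=3: → [9,14); WM=11; [3,8) fires=1
i=4 t=13 v=7: → [12,17),[9,14); WM=13
i=5 t=7 v=3: DROP (t<13-2); WM=13
i=6 t=14 v=2: → [12,17); WM=14; [9,14) fires=2
i=7 t=15 v=5: → [15,20),[12,17); WM=15
i=8 t=16 v=6: → [15,20),[12,17); WM=16
i=9 t=15 v=7: → [15,20),[12,17); WM=16
i=10 t=16 v=8: → [15,20),[12,17); WM=16
i=11 t=19 v=7: → [18,23),[15,20); WM=19; [12,17) fires=5

11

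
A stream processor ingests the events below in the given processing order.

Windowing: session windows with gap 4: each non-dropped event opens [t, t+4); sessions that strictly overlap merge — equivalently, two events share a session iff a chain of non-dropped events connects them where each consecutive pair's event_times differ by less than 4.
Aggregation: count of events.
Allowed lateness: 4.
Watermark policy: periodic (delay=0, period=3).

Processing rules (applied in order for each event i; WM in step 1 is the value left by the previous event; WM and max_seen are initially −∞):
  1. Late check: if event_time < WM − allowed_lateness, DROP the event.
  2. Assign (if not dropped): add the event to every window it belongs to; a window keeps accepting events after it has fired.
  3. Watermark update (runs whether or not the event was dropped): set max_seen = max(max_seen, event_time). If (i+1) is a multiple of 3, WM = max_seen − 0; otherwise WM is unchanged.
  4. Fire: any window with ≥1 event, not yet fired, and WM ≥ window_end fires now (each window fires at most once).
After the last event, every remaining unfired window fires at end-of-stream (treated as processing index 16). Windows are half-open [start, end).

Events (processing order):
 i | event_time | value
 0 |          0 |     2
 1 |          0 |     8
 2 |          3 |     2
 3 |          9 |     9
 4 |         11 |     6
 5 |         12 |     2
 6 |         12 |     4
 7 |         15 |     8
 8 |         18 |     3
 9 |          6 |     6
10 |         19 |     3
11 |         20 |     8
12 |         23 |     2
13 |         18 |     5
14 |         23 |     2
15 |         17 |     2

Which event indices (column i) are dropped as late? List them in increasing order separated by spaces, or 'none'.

9 15

i=0 t=0 v=2: → [0,4); WM=−∞
i=1 t=0 v=8: → [0,4); WM=−∞
i=2 t=3 v=2: → [0,7); WM=3
i=3 t=9 v=9: → [9,13); WM=3
i=4 t=11 v=6: → [9,15); WM=3
i=5 t=12 v=2: → [9,16); WM=12
i=6 t=12 v=4: → [9,16); WM=12
i=7 t=15 v=8: → [9,19); WM=12
i=8 t=18 v=3: → [9,22); WM=18
i=9 t=6 v=6: DROP (t<18-4); WM=18
i=10 t=19 v=3: → [9,23); WM=18
i=11 t=20 v=8: → [9,24); WM=20
i=12 t=23 v=2: → [9,27); WM=20
i=13 t=18 v=5: → [9,27); WM=20
i=14 t=23 v=2: → [9,27); WM=23
i=15 t=17 v=2: DROP (t<23-4); WM=23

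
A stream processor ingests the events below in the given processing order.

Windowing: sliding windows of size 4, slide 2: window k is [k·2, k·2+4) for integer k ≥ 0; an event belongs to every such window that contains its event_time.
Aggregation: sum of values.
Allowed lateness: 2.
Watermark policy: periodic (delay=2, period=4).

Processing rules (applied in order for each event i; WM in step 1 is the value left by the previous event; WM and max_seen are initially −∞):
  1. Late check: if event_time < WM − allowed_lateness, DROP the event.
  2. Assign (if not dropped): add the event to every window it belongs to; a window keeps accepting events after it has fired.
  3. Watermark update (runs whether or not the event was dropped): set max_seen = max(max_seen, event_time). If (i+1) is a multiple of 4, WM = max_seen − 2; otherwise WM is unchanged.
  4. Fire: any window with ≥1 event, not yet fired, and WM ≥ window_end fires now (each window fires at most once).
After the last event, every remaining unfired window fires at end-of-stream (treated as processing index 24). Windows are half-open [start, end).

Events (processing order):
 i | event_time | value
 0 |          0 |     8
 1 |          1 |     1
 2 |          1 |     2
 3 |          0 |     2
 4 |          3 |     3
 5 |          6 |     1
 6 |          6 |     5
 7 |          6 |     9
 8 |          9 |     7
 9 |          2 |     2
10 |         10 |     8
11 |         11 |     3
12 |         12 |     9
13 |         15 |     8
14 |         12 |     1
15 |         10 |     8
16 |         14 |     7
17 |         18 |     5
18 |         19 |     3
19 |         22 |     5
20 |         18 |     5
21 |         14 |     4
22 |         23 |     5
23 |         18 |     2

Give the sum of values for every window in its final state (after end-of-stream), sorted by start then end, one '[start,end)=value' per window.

i=0 t=0 v=8: → [0,4); WM=−∞
i=1 t=1 v=1: → [0,4); WM=−∞
i=2 t=1 v=2: → [0,4); WM=−∞
i=3 t=0 v=2: → [0,4); WM=-1
i=4 t=3 v=3: → [2,6),[0,4); WM=-1
i=5 t=6 v=1: → [6,10),[4,8); WM=-1
i=6 t=6 v=5: → [6,10),[4,8); WM=-1
i=7 t=6 v=9: → [6,10),[4,8); WM=4; [0,4) fires=16
i=8 t=9 v=7: → [8,12),[6,10); WM=4
i=9 t=2 v=2: → [2,6),[0,4); WM=4
i=10 t=10 v=8: → [10,14),[8,12); WM=4
i=11 t=11 v=3: → [10,14),[8,12); WM=9; [2,6) fires=5 [4,8) fires=15
i=12 t=12 v=9: → [12,16),[10,14); WM=9
i=13 t=15 v=8: → [14,18),[12,16); WM=9
i=14 t=12 v=1: → [12,16),[10,14); WM=9
i=15 t=10 v=8: → [10,14),[8,12); WM=13; [6,10) fires=22 [8,12) fires=26
i=16 t=14 v=7: → [14,18),[12,16); WM=13
i=17 t=18 v=5: → [18,22),[16,20); WM=13
i=18 t=19 v=3: → [18,22),[16,20); WM=13
i=19 t=22 v=5: → [22,26),[20,24); WM=20; [10,14) fires=29 [12,16) fires=25 [14,18) fires=15 [16,20) fires=8
i=20 t=18 v=5: → [18,22),[16,20); WM=20
i=21 t=14 v=4: DROP (t<20-2); WM=20
i=22 t=23 v=5: → [22,26),[20,24); WM=20
i=23 t=18 v=2: → [18,22),[16,20); WM=21

[0,4)=18 [2,6)=5 [4,8)=15 [6,10)=22 [8,12)=26 [10,14)=29 [12,16)=25 [14,18)=15 [16,20)=15 [18,22)=15 [20,24)=10 [22,26)=10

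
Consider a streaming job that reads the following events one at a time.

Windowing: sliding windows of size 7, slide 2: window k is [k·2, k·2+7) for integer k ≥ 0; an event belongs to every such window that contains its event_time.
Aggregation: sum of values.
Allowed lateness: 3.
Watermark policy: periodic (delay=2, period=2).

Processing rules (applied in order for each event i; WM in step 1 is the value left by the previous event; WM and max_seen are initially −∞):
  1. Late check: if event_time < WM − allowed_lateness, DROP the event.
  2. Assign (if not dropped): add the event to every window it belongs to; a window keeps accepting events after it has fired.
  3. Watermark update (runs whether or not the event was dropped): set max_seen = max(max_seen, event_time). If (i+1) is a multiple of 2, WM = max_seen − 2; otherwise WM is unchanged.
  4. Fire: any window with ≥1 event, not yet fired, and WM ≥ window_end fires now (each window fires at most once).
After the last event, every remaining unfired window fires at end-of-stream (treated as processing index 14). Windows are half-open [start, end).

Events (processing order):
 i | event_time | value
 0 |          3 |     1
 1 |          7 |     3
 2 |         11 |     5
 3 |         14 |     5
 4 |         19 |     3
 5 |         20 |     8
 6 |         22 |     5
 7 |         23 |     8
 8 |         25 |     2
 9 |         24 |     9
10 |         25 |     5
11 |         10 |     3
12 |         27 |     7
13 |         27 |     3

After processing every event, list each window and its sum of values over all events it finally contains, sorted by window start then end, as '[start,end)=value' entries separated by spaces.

i=0 t=3 v=1: → [2,9),[0,7); WM=−∞
i=1 t=7 v=3: → [6,13),[4,11),[2,9); WM=5
i=2 t=11 v=5: → [10,17),[8,15),[6,13); WM=5
i=3 t=14 v=5: → [14,21),[12,19),[10,17),[8,15); WM=12; [0,7) fires=1 [2,9) fires=4 [4,11) fires=3
i=4 t=19 v=3: → [18,25),[16,23),[14,21); WM=12
i=5 t=20 v=8: → [20,27),[18,25),[16,23),[14,21); WM=18; [6,13) fires=8 [8,15) fires=10 [10,17) fires=10
i=6 t=22 v=5: → [22,29),[20,27),[18,25),[16,23); WM=18
i=7 t=23 v=8: → [22,29),[20,27),[18,25); WM=21; [12,19) fires=5 [14,21) fires=16
i=8 t=25 v=2: → [24,31),[22,29),[20,27); WM=21
i=9 t=24 v=9: → [24,31),[22,29),[20,27),[18,25); WM=23; [16,23) fires=16
i=10 t=25 v=5: → [24,31),[22,29),[20,27); WM=23
i=11 t=10 v=3: DROP (t<23-3); WM=23
i=12 t=27 v=7: → [26,33),[24,31),[22,29); WM=23
i=13 t=27 v=3: → [26,33),[24,31),[22,29); WM=25; [18,25) fires=33

[0,7)=1 [2,9)=4 [4,11)=3 [6,13)=8 [8,15)=10 [10,17)=10 [12,19)=5 [14,21)=16 [16,23)=16 [18,25)=33 [20,27)=37 [22,29)=39 [24,31)=26 [26,33)=10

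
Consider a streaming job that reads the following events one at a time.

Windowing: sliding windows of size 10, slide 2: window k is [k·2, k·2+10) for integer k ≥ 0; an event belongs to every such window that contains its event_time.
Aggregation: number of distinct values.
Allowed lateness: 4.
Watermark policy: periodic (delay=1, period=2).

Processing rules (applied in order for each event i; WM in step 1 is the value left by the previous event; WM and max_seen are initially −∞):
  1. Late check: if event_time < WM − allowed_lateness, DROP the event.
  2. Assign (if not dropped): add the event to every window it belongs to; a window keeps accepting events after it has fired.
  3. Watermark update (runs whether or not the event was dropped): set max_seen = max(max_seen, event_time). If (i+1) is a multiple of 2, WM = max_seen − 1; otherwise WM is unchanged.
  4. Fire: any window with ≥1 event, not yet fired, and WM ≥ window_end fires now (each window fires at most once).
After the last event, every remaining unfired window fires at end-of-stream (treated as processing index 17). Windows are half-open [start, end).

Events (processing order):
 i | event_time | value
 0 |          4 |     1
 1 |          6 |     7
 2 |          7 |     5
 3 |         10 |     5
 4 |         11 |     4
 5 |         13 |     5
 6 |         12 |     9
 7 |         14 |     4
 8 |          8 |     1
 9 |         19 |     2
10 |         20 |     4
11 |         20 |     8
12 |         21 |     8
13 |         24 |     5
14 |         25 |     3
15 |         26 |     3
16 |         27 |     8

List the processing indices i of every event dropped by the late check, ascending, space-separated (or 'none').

8

i=0 t=4 v=1: → [4,14),[2,12),[0,10); WM=−∞
i=1 t=6 v=7: → [6,16),[4,14),[2,12),[0,10); WM=5
i=2 t=7 v=5: → [6,16),[4,14),[2,12),[0,10); WM=5
i=3 t=10 v=5: → [10,20),[8,18),[6,16),[4,14),[2,12); WM=9
i=4 t=11 v=4: → [10,20),[8,18),[6,16),[4,14),[2,12); WM=9
i=5 t=13 v=5: → [12,22),[10,20),[8,18),[6,16),[4,14); WM=12; [0,10) fires=3 [2,12) fires=4
i=6 t=12 v=9: → [12,22),[10,20),[8,18),[6,16),[4,14); WM=12
i=7 t=14 v=4: → [14,24),[12,22),[10,20),[8,18),[6,16); WM=13
i=8 t=8 v=1: DROP (t<13-4); WM=13
i=9 t=19 v=2: → [18,28),[16,26),[14,24),[12,22),[10,20); WM=18; [4,14) fires=5 [6,16) fires=4 [8,18) fires=3
i=10 t=20 v=4: → [20,30),[18,28),[16,26),[14,24),[12,22); WM=18
i=11 t=20 v=8: → [20,30),[18,28),[16,26),[14,24),[12,22); WM=19
i=12 t=21 v=8: → [20,30),[18,28),[16,26),[14,24),[12,22); WM=19
i=13 t=24 v=5: → [24,34),[22,32),[20,30),[18,28),[16,26); WM=23; [10,20) fires=4 [12,22) fires=5
i=14 t=25 v=3: → [24,34),[22,32),[20,30),[18,28),[16,26); WM=23
i=15 t=26 v=3: → [26,36),[24,34),[22,32),[20,30),[18,28); WM=25; [14,24) fires=3
i=16 t=27 v=8: → [26,36),[24,34),[22,32),[20,30),[18,28); WM=25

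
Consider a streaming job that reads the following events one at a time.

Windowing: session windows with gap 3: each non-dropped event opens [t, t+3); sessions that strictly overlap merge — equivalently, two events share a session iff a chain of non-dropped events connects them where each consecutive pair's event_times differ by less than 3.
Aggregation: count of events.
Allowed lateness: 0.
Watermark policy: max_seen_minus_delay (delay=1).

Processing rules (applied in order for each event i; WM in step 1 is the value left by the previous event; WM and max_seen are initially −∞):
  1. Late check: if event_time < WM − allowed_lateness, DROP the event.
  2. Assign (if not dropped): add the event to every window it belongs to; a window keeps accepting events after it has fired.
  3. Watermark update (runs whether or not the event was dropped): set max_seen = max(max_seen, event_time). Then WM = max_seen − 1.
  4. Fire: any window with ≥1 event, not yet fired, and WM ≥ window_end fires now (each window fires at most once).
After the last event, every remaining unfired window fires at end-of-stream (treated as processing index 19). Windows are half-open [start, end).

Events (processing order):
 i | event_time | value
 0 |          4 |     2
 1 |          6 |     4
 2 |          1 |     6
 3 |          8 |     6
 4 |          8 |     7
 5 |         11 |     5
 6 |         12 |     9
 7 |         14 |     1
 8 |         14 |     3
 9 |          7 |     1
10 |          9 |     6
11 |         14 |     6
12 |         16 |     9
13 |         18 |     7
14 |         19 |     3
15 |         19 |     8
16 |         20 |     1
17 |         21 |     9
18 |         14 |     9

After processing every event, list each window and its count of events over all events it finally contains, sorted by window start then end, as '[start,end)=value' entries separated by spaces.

[4,11)=4 [11,24)=11

i=0 t=4 v=2: → [4,7); WM=3
i=1 t=6 v=4: → [4,9); WM=5
i=2 t=1 v=6: DROP (t<5-0); WM=5
i=3 t=8 v=6: → [4,11); WM=7
i=4 t=8 v=7: → [4,11); WM=7
i=5 t=11 v=5: → [11,14); WM=10
i=6 t=12 v=9: → [11,15); WM=11
i=7 t=14 v=1: → [11,17); WM=13
i=8 t=14 v=3: → [11,17); WM=13
i=9 t=7 v=1: DROP (t<13-0); WM=13
i=10 t=9 v=6: DROP (t<13-0); WM=13
i=11 t=14 v=6: → [11,17); WM=13
i=12 t=16 v=9: → [11,19); WM=15
i=13 t=18 v=7: → [11,21); WM=17
i=14 t=19 v=3: → [11,22); WM=18
i=15 t=19 v=8: → [11,22); WM=18
i=16 t=20 v=1: → [11,23); WM=19
i=17 t=21 v=9: → [11,24); WM=20
i=18 t=14 v=9: DROP (t<20-0); WM=20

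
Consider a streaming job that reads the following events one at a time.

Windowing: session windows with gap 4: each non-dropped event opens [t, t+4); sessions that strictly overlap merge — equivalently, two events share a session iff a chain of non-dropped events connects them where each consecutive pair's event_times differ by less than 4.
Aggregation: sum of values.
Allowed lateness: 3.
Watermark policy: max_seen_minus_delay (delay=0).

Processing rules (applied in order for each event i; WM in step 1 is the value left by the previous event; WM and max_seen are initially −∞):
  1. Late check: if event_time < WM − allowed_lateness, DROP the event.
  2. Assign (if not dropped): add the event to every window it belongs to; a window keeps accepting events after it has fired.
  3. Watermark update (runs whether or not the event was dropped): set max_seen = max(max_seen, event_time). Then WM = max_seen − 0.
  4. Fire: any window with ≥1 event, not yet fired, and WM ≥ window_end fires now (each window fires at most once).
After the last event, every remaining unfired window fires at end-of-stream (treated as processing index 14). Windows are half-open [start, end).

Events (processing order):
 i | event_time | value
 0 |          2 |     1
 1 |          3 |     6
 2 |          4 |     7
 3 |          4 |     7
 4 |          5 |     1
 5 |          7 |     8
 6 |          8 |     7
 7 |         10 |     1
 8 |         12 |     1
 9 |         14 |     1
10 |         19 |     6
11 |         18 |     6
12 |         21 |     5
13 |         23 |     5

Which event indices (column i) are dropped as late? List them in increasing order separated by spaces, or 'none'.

i=0 t=2 v=1: → [2,6); WM=2
i=1 t=3 v=6: → [2,7); WM=3
i=2 t=4 v=7: → [2,8); WM=4
i=3 t=4 v=7: → [2,8); WM=4
i=4 t=5 v=1: → [2,9); WM=5
i=5 t=7 v=8: → [2,11); WM=7
i=6 t=8 v=7: → [2,12); WM=8
i=7 t=10 v=1: → [2,14); WM=10
i=8 t=12 v=1: → [2,16); WM=12
i=9 t=14 v=1: → [2,18); WM=14
i=10 t=19 v=6: → [19,23); WM=19
i=11 t=18 v=6: → [18,23); WM=19
i=12 t=21 v=5: → [18,25); WM=21
i=13 t=23 v=5: → [18,27); WM=23

none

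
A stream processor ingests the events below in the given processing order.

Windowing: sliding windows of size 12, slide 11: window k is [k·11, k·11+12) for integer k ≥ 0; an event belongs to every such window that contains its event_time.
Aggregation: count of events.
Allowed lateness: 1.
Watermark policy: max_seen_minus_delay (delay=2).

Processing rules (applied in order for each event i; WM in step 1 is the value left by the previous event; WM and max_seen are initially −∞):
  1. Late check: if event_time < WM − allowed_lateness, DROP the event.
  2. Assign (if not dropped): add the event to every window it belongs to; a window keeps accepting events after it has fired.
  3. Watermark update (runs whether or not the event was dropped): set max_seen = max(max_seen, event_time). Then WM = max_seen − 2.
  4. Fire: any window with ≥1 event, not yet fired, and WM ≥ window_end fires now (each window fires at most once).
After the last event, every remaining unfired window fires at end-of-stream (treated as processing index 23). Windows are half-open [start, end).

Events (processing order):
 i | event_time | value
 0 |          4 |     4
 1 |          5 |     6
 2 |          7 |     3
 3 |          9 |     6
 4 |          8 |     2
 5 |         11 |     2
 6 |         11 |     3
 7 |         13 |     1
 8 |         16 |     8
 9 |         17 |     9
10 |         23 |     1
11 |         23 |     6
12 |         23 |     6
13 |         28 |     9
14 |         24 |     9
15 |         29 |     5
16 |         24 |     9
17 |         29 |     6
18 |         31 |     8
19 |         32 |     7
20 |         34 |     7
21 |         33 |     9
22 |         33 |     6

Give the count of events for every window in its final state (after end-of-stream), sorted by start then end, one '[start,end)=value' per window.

[0,12)=7 [11,23)=5 [22,34)=10 [33,45)=3

i=0 t=4 v=4: → [0,12); WM=2
i=1 t=5 v=6: → [0,12); WM=3
i=2 t=7 v=3: → [0,12); WM=5
i=3 t=9 v=6: → [0,12); WM=7
i=4 t=8 v=2: → [0,12); WM=7
i=5 t=11 v=2: → [11,23),[0,12); WM=9
i=6 t=11 v=3: → [11,23),[0,12); WM=9
i=7 t=13 v=1: → [11,23); WM=11
i=8 t=16 v=8: → [11,23); WM=14; [0,12) fires=7
i=9 t=17 v=9: → [11,23); WM=15
i=10 t=23 v=1: → [22,34); WM=21
i=11 t=23 v=6: → [22,34); WM=21
i=12 t=23 v=6: → [22,34); WM=21
i=13 t=28 v=9: → [22,34); WM=26; [11,23) fires=5
i=14 t=24 v=9: DROP (t<26-1); WM=26
i=15 t=29 v=5: → [22,34); WM=27
i=16 t=24 v=9: DROP (t<27-1); WM=27
i=17 t=29 v=6: → [22,34); WM=27
i=18 t=31 v=8: → [22,34); WM=29
i=19 t=32 v=7: → [22,34); WM=30
i=20 t=34 v=7: → [33,45); WM=32
i=21 t=33 v=9: → [33,45),[22,34); WM=32
i=22 t=33 v=6: → [33,45),[22,34); WM=32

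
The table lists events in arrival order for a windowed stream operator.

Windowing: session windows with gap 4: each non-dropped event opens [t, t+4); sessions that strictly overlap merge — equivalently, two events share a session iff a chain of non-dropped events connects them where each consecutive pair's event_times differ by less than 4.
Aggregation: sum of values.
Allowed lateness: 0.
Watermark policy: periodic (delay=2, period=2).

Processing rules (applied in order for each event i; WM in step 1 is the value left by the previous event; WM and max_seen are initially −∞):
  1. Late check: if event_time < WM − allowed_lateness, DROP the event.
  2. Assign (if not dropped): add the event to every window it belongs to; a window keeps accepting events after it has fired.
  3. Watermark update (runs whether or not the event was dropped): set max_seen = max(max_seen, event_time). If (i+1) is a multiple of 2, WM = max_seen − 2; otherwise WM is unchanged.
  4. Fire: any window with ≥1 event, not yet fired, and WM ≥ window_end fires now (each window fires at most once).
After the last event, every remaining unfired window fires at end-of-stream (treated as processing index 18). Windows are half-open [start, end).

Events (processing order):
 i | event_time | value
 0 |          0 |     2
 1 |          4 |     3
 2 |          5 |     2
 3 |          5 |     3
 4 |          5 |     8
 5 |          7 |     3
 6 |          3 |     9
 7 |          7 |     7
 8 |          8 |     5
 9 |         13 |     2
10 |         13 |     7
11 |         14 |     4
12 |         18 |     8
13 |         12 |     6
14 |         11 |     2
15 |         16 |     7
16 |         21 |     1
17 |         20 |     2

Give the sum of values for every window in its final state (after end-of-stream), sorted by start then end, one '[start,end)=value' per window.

i=0 t=0 v=2: → [0,4); WM=−∞
i=1 t=4 v=3: → [4,8); WM=2
i=2 t=5 v=2: → [4,9); WM=2
i=3 t=5 v=3: → [4,9); WM=3
i=4 t=5 v=8: → [4,9); WM=3
i=5 t=7 v=3: → [4,11); WM=5
i=6 t=3 v=9: DROP (t<5-0); WM=5
i=7 t=7 v=7: → [4,11); WM=5
i=8 t=8 v=5: → [4,12); WM=5
i=9 t=13 v=2: → [13,17); WM=11
i=10 t=13 v=7: → [13,17); WM=11
i=11 t=14 v=4: → [13,18); WM=12
i=12 t=18 v=8: → [18,22); WM=12
i=13 t=12 v=6: → [12,18); WM=16
i=14 t=11 v=2: DROP (t<16-0); WM=16
i=15 t=16 v=7: → [12,22); WM=16
i=16 t=21 v=1: → [12,25); WM=16
i=17 t=20 v=2: → [12,25); WM=19

[0,4)=2 [4,12)=31 [12,25)=37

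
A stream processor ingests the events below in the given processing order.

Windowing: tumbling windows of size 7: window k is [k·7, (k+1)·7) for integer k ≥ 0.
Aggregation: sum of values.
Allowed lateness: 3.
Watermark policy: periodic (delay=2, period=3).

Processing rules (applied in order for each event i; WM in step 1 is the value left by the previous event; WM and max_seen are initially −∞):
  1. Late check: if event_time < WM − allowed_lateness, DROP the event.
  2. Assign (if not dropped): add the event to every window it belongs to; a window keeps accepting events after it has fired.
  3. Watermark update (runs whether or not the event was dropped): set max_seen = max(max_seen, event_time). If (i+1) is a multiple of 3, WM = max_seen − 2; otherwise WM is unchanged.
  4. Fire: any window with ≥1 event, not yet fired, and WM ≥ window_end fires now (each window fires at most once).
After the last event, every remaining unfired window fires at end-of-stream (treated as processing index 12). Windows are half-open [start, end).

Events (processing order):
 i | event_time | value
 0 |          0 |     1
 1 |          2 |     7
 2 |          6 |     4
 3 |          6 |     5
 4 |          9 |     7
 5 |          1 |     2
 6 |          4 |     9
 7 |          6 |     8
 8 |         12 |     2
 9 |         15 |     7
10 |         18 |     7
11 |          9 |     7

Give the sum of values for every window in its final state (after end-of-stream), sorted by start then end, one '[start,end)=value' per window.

i=0 t=0 v=1: → [0,7); WM=−∞
i=1 t=2 v=7: → [0,7); WM=−∞
i=2 t=6 v=4: → [0,7); WM=4
i=3 t=6 v=5: → [0,7); WM=4
i=4 t=9 v=7: → [7,14); WM=4
i=5 t=1 v=2: → [0,7); WM=7; [0,7) fires=19
i=6 t=4 v=9: → [0,7); WM=7
i=7 t=6 v=8: → [0,7); WM=7
i=8 t=12 v=2: → [7,14); WM=10
i=9 t=15 v=7: → [14,21); WM=10
i=10 t=18 v=7: → [14,21); WM=10
i=11 t=9 v=7: → [7,14); WM=16; [7,14) fires=16

[0,7)=36 [7,14)=16 [14,21)=14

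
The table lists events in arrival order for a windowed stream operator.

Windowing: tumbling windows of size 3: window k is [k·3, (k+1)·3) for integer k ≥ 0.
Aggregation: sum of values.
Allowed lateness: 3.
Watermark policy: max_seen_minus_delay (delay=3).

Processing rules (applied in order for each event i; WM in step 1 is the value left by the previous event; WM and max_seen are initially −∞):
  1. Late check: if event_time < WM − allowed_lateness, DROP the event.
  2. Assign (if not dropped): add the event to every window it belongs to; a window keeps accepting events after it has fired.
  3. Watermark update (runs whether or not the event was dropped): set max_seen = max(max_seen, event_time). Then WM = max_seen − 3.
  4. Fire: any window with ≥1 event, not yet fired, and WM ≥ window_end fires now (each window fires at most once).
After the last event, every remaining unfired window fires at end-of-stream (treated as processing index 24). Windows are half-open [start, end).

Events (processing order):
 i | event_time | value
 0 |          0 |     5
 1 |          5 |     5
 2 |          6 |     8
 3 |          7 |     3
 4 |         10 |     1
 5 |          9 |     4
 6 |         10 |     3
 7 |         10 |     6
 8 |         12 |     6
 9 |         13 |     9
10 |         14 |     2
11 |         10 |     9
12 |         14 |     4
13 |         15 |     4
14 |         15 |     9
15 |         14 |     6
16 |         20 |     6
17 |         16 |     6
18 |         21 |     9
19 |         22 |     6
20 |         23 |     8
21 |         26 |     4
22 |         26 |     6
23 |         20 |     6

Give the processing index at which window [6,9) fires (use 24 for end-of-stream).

8

i=0 t=0 v=5: → [0,3); WM=-3
i=1 t=5 v=5: → [3,6); WM=2
i=2 t=6 v=8: → [6,9); WM=3; [0,3) fires=5
i=3 t=7 v=3: → [6,9); WM=4
i=4 t=10 v=1: → [9,12); WM=7; [3,6) fires=5
i=5 t=9 v=4: → [9,12); WM=7
i=6 t=10 v=3: → [9,12); WM=7
i=7 t=10 v=6: → [9,12); WM=7
i=8 t=12 v=6: → [12,15); WM=9; [6,9) fires=11
i=9 t=13 v=9: → [12,15); WM=10
i=10 t=14 v=2: → [12,15); WM=11
i=11 t=10 v=9: → [9,12); WM=11
i=12 t=14 v=4: → [12,15); WM=11
i=13 t=15 v=4: → [15,18); WM=12; [9,12) fires=23
i=14 t=15 v=9: → [15,18); WM=12
i=15 t=14 v=6: → [12,15); WM=12
i=16 t=20 v=6: → [18,21); WM=17; [12,15) fires=27
i=17 t=16 v=6: → [15,18); WM=17
i=18 t=21 v=9: → [21,24); WM=18; [15,18) fires=19
i=19 t=22 v=6: → [21,24); WM=19
i=20 t=23 v=8: → [21,24); WM=20
i=21 t=26 v=4: → [24,27); WM=23; [18,21) fires=6
i=22 t=26 v=6: → [24,27); WM=23
i=23 t=20 v=6: → [18,21); WM=23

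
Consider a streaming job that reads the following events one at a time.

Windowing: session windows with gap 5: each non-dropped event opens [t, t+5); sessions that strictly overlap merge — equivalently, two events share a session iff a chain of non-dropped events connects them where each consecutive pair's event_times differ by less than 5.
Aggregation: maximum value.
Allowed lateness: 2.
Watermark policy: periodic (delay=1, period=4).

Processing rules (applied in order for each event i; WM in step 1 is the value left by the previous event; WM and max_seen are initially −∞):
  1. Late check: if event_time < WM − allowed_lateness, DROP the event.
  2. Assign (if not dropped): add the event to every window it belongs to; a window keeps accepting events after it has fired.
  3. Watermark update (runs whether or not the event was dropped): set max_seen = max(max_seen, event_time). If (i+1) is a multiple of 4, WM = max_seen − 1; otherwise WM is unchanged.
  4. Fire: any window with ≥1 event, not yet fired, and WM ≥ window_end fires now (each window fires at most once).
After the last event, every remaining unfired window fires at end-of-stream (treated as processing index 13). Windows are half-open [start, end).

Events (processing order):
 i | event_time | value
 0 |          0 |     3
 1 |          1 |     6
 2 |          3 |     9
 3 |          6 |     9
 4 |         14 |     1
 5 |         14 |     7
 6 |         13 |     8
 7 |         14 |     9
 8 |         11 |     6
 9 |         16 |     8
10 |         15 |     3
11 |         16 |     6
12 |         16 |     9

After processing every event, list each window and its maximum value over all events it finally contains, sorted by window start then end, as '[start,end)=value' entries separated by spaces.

i=0 t=0 v=3: → [0,5); WM=−∞
i=1 t=1 v=6: → [0,6); WM=−∞
i=2 t=3 v=9: → [0,8); WM=−∞
i=3 t=6 v=9: → [0,11); WM=5
i=4 t=14 v=1: → [14,19); WM=5
i=5 t=14 v=7: → [14,19); WM=5
i=6 t=13 v=8: → [13,19); WM=5
i=7 t=14 v=9: → [13,19); WM=13
i=8 t=11 v=6: → [11,19); WM=13
i=9 t=16 v=8: → [11,21); WM=13
i=10 t=15 v=3: → [11,21); WM=13
i=11 t=16 v=6: → [11,21); WM=15
i=12 t=16 v=9: → [11,21); WM=15

[0,11)=9 [11,21)=9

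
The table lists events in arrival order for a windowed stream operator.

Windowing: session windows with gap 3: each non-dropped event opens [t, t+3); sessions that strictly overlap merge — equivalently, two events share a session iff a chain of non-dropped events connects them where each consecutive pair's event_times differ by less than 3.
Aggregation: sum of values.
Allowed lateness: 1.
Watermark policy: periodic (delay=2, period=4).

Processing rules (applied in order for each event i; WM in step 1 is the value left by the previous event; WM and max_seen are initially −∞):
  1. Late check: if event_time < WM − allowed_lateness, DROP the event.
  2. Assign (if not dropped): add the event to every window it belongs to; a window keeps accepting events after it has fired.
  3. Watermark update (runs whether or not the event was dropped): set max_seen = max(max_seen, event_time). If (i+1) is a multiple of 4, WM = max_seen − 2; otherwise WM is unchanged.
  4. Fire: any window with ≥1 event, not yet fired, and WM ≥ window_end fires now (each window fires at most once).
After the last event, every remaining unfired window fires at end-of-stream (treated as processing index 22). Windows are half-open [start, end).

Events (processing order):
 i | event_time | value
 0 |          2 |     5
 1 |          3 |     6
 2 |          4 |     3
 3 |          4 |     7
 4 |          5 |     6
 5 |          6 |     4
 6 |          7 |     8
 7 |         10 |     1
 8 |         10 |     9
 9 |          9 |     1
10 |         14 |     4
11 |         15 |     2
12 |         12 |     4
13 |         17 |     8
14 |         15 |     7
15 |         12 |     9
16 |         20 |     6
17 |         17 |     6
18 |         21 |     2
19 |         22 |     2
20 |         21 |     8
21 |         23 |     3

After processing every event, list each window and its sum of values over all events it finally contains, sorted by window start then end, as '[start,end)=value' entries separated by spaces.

i=0 t=2 v=5: → [2,5); WM=−∞
i=1 t=3 v=6: → [2,6); WM=−∞
i=2 t=4 v=3: → [2,7); WM=−∞
i=3 t=4 v=7: → [2,7); WM=2
i=4 t=5 v=6: → [2,8); WM=2
i=5 t=6 v=4: → [2,9); WM=2
i=6 t=7 v=8: → [2,10); WM=2
i=7 t=10 v=1: → [10,13); WM=8
i=8 t=10 v=9: → [10,13); WM=8
i=9 t=9 v=1: → [2,13); WM=8
i=10 t=14 v=4: → [14,17); WM=8
i=11 t=15 v=2: → [14,18); WM=13
i=12 t=12 v=4: → [2,18); WM=13
i=13 t=17 v=8: → [2,20); WM=13
i=14 t=15 v=7: → [2,20); WM=13
i=15 t=12 v=9: → [2,20); WM=15
i=16 t=20 v=6: → [20,23); WM=15
i=17 t=17 v=6: → [2,20); WM=15
i=18 t=21 v=2: → [20,24); WM=15
i=19 t=22 v=2: → [20,25); WM=20
i=20 t=21 v=8: → [20,25); WM=20
i=21 t=23 v=3: → [20,26); WM=20

[2,20)=90 [20,26)=21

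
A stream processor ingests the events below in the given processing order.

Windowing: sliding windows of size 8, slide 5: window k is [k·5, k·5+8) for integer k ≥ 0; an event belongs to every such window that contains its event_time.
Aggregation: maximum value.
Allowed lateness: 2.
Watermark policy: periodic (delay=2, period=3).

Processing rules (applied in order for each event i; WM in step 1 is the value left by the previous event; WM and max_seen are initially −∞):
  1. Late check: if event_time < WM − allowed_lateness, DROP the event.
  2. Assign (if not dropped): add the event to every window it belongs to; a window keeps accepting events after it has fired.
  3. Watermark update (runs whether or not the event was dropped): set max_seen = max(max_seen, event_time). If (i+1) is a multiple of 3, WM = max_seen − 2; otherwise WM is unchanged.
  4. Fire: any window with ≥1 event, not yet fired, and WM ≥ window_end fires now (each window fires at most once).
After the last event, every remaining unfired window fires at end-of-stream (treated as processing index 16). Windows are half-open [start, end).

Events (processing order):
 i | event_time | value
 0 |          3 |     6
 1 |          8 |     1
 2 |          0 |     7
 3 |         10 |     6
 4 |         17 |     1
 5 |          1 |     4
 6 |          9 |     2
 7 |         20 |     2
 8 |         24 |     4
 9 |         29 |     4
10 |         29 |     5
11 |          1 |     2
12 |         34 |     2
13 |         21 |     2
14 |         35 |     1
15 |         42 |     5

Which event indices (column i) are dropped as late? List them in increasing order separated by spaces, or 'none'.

5 6 11 13

i=0 t=3 v=6: → [0,8); WM=−∞
i=1 t=8 v=1: → [5,13); WM=−∞
i=2 t=0 v=7: → [0,8); WM=6
i=3 t=10 v=6: → [10,18),[5,13); WM=6
i=4 t=17 v=1: → [15,23),[10,18); WM=6
i=5 t=1 v=4: DROP (t<6-2); WM=15; [0,8) fires=7 [5,13) fires=6
i=6 t=9 v=2: DROP (t<15-2); WM=15
i=7 t=20 v=2: → [20,28),[15,23); WM=15
i=8 t=24 v=4: → [20,28); WM=22; [10,18) fires=6
i=9 t=29 v=4: → [25,33); WM=22
i=10 t=29 v=5: → [25,33); WM=22
i=11 t=1 v=2: DROP (t<22-2); WM=27; [15,23) fires=2
i=12 t=34 v=2: → [30,38); WM=27
i=13 t=21 v=2: DROP (t<27-2); WM=27
i=14 t=35 v=1: → [35,43),[30,38); WM=33; [20,28) fires=4 [25,33) fires=5
i=15 t=42 v=5: → [40,48),[35,43); WM=33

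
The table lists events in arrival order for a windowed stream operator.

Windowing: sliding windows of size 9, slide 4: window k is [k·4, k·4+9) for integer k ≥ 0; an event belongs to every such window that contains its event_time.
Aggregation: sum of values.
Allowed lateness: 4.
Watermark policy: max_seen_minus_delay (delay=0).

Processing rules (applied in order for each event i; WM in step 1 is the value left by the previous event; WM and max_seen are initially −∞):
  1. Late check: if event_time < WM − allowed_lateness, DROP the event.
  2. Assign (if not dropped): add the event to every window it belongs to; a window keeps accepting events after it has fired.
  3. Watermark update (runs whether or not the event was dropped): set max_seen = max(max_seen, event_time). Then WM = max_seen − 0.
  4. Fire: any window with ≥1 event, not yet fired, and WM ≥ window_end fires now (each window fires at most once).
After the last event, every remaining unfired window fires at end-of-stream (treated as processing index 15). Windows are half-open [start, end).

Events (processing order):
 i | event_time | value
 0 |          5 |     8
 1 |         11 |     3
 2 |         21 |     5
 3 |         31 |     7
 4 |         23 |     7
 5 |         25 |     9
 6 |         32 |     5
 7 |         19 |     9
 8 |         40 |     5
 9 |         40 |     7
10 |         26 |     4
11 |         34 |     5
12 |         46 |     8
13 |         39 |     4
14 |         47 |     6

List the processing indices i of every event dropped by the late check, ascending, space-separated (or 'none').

i=0 t=5 v=8: → [4,13),[0,9); WM=5
i=1 t=11 v=3: → [8,17),[4,13); WM=11; [0,9) fires=8
i=2 t=21 v=5: → [20,29),[16,25); WM=21; [4,13) fires=11 [8,17) fires=3
i=3 t=31 v=7: → [28,37),[24,33); WM=31; [16,25) fires=5 [20,29) fires=5
i=4 t=23 v=7: DROP (t<31-4); WM=31
i=5 t=25 v=9: DROP (t<31-4); WM=31
i=6 t=32 v=5: → [32,41),[28,37),[24,33); WM=32
i=7 t=19 v=9: DROP (t<32-4); WM=32
i=8 t=40 v=5: → [40,49),[36,45),[32,41); WM=40; [24,33) fires=12 [28,37) fires=12
i=9 t=40 v=7: → [40,49),[36,45),[32,41); WM=40
i=10 t=26 v=4: DROP (t<40-4); WM=40
i=11 t=34 v=5: DROP (t<40-4); WM=40
i=12 t=46 v=8: → [44,53),[40,49); WM=46; [32,41) fires=17 [36,45) fires=12
i=13 t=39 v=4: DROP (t<46-4); WM=46
i=14 t=47 v=6: → [44,53),[40,49); WM=47

4 5 7 10 11 13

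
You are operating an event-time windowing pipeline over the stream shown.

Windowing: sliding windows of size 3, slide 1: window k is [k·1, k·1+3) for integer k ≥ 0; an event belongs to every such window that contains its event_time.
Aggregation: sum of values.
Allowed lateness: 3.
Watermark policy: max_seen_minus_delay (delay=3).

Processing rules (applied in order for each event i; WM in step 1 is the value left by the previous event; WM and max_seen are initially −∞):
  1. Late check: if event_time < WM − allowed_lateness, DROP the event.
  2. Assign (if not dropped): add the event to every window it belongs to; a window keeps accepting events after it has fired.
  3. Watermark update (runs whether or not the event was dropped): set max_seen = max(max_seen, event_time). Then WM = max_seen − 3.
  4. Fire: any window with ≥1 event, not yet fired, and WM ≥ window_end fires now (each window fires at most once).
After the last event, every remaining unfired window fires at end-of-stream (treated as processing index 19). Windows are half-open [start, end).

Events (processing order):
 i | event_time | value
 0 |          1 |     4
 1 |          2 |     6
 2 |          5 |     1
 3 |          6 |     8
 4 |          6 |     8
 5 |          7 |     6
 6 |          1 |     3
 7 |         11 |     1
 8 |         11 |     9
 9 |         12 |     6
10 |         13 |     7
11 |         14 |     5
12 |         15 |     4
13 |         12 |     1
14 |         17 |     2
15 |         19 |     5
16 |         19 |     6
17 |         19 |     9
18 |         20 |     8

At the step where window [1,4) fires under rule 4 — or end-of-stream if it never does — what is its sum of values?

10

i=0 t=1 v=4: → [1,4),[0,3); WM=-2
i=1 t=2 v=6: → [2,5),[1,4),[0,3); WM=-1
i=2 t=5 v=1: → [5,8),[4,7),[3,6); WM=2
i=3 t=6 v=8: → [6,9),[5,8),[4,7); WM=3; [0,3) fires=10
i=4 t=6 v=8: → [6,9),[5,8),[4,7); WM=3
i=5 t=7 v=6: → [7,10),[6,9),[5,8); WM=4; [1,4) fires=10
i=6 t=1 v=3: → [1,4),[0,3); WM=4
i=7 t=11 v=1: → [11,14),[10,13),[9,12); WM=8; [2,5) fires=6 [3,6) fires=1 [4,7) fires=17 [5,8) fires=23
i=8 t=11 v=9: → [11,14),[10,13),[9,12); WM=8
i=9 t=12 v=6: → [12,15),[11,14),[10,13); WM=9; [6,9) fires=22
i=10 t=13 v=7: → [13,16),[12,15),[11,14); WM=10; [7,10) fires=6
i=11 t=14 v=5: → [14,17),[13,16),[12,15); WM=11
i=12 t=15 v=4: → [15,18),[14,17),[13,16); WM=12; [9,12) fires=10
i=13 t=12 v=1: → [12,15),[11,14),[10,13); WM=12
i=14 t=17 v=2: → [17,20),[16,19),[15,18); WM=14; [10,13) fires=17 [11,14) fires=24
i=15 t=19 v=5: → [19,22),[18,21),[17,20); WM=16; [12,15) fires=19 [13,16) fires=16
i=16 t=19 v=6: → [19,22),[18,21),[17,20); WM=16
i=17 t=19 v=9: → [19,22),[18,21),[17,20); WM=16
i=18 t=20 v=8: → [20,23),[19,22),[18,21); WM=17; [14,17) fires=9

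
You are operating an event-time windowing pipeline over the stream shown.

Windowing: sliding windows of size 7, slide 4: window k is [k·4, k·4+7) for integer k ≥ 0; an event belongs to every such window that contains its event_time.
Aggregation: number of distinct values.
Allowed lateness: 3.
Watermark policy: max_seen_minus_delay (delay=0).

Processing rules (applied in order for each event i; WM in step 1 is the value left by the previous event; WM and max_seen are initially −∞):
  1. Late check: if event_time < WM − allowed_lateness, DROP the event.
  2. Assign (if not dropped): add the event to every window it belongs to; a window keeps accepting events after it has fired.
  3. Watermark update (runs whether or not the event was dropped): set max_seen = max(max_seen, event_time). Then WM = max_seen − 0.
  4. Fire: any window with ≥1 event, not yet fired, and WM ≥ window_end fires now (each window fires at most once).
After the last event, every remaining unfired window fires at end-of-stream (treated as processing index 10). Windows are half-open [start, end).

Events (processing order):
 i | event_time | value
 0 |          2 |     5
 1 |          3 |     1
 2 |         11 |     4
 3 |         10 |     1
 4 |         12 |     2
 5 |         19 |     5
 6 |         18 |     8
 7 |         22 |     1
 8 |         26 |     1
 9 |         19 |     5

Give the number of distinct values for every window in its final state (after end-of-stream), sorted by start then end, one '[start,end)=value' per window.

[0,7)=2 [4,11)=1 [8,15)=3 [12,19)=2 [16,23)=3 [20,27)=1 [24,31)=1

i=0 t=2 v=5: → [0,7); WM=2
i=1 t=3 v=1: → [0,7); WM=3
i=2 t=11 v=4: → [8,15); WM=11; [0,7) fires=2
i=3 t=10 v=1: → [8,15),[4,11); WM=11; [4,11) fires=1
i=4 t=12 v=2: → [12,19),[8,15); WM=12
i=5 t=19 v=5: → [16,23); WM=19; [8,15) fires=3 [12,19) fires=1
i=6 t=18 v=8: → [16,23),[12,19); WM=19
i=7 t=22 v=1: → [20,27),[16,23); WM=22
i=8 t=26 v=1: → [24,31),[20,27); WM=26; [16,23) fires=3
i=9 t=19 v=5: DROP (t<26-3); WM=26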